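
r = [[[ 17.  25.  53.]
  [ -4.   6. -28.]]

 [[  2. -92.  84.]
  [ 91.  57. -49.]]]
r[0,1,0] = -4.0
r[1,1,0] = 91.0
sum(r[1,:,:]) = 93.0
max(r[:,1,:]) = 91.0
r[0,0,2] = 53.0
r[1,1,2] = -49.0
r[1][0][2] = 84.0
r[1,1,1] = 57.0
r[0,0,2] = 53.0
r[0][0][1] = 25.0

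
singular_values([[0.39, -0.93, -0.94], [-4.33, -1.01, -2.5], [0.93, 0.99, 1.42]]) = [5.4, 1.63, 0.0]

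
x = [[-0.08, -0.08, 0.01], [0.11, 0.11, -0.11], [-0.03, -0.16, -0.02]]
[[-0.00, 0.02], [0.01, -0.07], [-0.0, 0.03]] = x@[[0.02, 0.0], [0.03, -0.26], [-0.04, 0.34]]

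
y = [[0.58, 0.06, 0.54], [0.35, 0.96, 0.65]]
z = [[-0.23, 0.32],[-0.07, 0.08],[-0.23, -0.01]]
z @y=[[-0.02, 0.29, 0.08], [-0.01, 0.07, 0.01], [-0.14, -0.02, -0.13]]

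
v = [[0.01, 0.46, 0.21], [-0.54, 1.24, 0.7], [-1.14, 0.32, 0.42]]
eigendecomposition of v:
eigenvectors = [[(-0.39+0.07j),-0.39-0.07j,(0.21+0j)], [-0.84+0.00j,-0.84-0.00j,-0.41+0.00j], [(0.18-0.33j),(0.18+0.33j),(0.89+0j)]]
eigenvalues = [(0.83+0.32j), (0.83-0.32j), 0j]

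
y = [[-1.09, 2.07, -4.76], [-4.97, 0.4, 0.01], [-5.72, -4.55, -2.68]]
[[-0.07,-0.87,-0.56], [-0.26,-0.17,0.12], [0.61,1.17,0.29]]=y @ [[0.04, 0.01, -0.03], [-0.15, -0.3, -0.08], [-0.06, 0.05, 0.09]]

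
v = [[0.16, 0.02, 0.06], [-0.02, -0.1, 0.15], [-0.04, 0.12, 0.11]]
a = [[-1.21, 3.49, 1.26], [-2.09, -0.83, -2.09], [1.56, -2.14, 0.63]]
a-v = [[-1.37, 3.47, 1.20], [-2.07, -0.73, -2.24], [1.6, -2.26, 0.52]]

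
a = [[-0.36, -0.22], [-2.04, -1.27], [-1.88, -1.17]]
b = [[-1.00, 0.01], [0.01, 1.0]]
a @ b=[[0.36,-0.22], [2.03,-1.29], [1.87,-1.19]]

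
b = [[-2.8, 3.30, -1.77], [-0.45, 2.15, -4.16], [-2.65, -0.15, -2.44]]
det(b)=38.988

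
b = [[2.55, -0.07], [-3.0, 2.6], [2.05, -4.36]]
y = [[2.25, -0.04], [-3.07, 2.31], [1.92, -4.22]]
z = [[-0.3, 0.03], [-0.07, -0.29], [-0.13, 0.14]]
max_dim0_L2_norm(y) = 4.81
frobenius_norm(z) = 0.47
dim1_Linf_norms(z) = [0.3, 0.29, 0.14]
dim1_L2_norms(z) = [0.3, 0.3, 0.19]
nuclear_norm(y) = 8.29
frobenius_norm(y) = 6.43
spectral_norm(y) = 6.01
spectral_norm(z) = 0.34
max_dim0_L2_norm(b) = 5.08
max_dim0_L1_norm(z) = 0.5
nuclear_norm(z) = 0.66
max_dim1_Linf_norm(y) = 4.22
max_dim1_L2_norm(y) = 4.64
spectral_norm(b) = 6.32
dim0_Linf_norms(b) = [3.0, 4.36]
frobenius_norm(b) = 6.74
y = z + b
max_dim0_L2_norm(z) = 0.33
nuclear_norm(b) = 8.68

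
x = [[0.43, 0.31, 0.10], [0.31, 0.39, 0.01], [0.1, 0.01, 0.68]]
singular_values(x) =[0.78, 0.62, 0.09]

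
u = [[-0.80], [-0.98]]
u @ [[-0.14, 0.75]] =[[0.11, -0.6], [0.14, -0.74]]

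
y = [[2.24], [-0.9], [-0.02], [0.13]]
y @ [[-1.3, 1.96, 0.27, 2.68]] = [[-2.91, 4.39, 0.60, 6.00], [1.17, -1.76, -0.24, -2.41], [0.03, -0.04, -0.01, -0.05], [-0.17, 0.25, 0.04, 0.35]]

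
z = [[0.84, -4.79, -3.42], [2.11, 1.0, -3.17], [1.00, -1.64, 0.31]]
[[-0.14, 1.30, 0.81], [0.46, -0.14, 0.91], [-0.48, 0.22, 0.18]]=z @ [[-0.17, -0.11, 0.2], [0.15, -0.22, -0.02], [-0.21, -0.10, -0.16]]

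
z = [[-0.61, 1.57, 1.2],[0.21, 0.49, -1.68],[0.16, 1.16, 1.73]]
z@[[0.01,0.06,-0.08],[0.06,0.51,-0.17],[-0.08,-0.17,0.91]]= [[-0.01, 0.56, 0.87], [0.17, 0.55, -1.63], [-0.07, 0.31, 1.36]]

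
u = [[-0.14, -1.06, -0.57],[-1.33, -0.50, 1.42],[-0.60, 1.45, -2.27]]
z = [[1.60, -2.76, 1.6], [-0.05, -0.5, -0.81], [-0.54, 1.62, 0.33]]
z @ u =[[2.49, 2.00, -8.46], [1.16, -0.87, 1.16], [-2.28, 0.24, 1.86]]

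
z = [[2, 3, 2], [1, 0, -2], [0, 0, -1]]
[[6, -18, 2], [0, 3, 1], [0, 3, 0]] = z @ [[0, -3, 1], [2, -2, 0], [0, -3, 0]]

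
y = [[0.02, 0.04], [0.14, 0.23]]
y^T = [[0.02,  0.14], [0.04,  0.23]]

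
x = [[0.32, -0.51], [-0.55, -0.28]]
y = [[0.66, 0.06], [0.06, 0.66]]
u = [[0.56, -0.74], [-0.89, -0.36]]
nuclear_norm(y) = 1.32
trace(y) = 1.32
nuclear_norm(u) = 1.87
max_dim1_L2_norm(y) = 0.66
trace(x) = 0.04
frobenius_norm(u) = 1.34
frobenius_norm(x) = 0.86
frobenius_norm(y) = 0.94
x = y @ u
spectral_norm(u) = 1.06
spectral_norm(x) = 0.64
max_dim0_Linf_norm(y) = 0.66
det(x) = -0.37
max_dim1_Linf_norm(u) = 0.89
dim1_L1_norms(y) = [0.72, 0.72]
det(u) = -0.86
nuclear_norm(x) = 1.22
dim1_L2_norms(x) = [0.6, 0.62]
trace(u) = 0.20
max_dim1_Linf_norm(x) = 0.55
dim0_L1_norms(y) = [0.72, 0.72]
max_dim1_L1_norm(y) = 0.72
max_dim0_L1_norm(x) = 0.87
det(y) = 0.43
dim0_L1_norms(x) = [0.87, 0.79]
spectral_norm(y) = 0.72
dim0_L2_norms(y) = [0.66, 0.66]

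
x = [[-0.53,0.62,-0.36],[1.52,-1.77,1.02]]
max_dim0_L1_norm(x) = 2.39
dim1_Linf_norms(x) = [0.62, 1.77]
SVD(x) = [[-0.33, 0.94], [0.94, 0.33]] @ diag([2.6978858963170134, 0.00341913055472729]) @ [[0.6, -0.70, 0.40],[0.61, 0.07, -0.79]]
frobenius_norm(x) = 2.70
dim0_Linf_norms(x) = [1.52, 1.77, 1.02]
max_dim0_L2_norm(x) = 1.88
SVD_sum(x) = [[-0.53, 0.62, -0.36], [1.52, -1.77, 1.02]] + [[0.00, 0.00, -0.00], [0.00, 0.00, -0.0]]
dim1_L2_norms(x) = [0.89, 2.55]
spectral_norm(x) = 2.70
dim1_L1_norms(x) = [1.51, 4.31]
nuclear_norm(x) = 2.70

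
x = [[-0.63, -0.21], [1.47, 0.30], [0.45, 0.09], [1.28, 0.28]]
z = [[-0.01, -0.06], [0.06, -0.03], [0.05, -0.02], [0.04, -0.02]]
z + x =[[-0.64, -0.27], [1.53, 0.27], [0.5, 0.07], [1.32, 0.26]]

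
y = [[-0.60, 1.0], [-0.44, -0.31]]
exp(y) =[[0.42, 0.59], [-0.26, 0.59]]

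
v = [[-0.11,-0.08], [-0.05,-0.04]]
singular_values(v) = [0.15, 0.0]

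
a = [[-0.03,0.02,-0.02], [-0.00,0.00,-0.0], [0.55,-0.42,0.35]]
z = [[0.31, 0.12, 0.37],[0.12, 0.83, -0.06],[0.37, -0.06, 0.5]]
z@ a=[[0.19,-0.15,0.12], [-0.04,0.03,-0.02], [0.26,-0.20,0.17]]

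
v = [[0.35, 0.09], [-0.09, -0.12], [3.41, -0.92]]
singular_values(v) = [3.55, 0.23]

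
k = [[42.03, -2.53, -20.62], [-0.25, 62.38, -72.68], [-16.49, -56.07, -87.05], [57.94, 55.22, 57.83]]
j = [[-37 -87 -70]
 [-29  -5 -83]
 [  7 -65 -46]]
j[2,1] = -65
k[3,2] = 57.83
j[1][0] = -29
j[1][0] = -29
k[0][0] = 42.03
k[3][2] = 57.83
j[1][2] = -83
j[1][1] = -5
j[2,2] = -46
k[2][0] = -16.49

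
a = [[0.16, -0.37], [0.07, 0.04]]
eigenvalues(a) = [(0.1+0.15j), (0.1-0.15j)]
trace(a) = 0.20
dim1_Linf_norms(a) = [0.37, 0.07]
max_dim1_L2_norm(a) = 0.4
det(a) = 0.03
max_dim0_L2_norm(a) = 0.37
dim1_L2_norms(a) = [0.4, 0.08]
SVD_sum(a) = [[0.16, -0.37], [-0.0, 0.01]] + [[0.00, 0.00], [0.07, 0.03]]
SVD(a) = [[-1.00, 0.02], [0.02, 1.0]] @ diag([0.4032158636859267, 0.0801059752578563]) @ [[-0.39,0.92], [0.92,0.39]]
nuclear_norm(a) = 0.48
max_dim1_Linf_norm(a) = 0.37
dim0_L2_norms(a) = [0.17, 0.37]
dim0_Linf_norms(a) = [0.16, 0.37]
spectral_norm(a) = 0.40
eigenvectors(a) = [[0.92+0.00j, (0.92-0j)], [(0.15-0.37j), (0.15+0.37j)]]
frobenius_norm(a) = 0.41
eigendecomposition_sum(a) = [[0.08+0.05j, (-0.18+0.12j)], [(0.04-0.02j), 0.02+0.09j]] + [[(0.08-0.05j), -0.18-0.12j], [0.04+0.02j, (0.02-0.09j)]]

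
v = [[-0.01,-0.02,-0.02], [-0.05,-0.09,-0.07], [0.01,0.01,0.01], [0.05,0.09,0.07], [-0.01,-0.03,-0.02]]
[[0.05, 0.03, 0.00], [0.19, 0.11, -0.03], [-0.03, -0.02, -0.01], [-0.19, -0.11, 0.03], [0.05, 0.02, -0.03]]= v@[[-0.41, -1.62, -1.05], [0.01, 0.11, 3.02], [-2.37, -0.57, -2.66]]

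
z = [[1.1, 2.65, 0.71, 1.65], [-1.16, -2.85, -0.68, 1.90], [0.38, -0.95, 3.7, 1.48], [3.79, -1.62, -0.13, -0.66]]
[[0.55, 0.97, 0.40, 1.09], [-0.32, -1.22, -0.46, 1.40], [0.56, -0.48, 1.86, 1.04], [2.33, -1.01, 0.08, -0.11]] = z @ [[0.59, -0.09, 0.04, 0.07], [-0.09, 0.43, 0.01, -0.05], [0.04, 0.01, 0.51, -0.02], [0.07, -0.05, -0.02, 0.7]]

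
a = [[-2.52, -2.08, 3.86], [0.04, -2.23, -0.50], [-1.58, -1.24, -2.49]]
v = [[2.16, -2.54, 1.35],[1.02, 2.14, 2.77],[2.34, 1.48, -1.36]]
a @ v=[[1.47, 7.66, -14.41], [-3.36, -5.61, -5.44], [-10.5, -2.33, -2.18]]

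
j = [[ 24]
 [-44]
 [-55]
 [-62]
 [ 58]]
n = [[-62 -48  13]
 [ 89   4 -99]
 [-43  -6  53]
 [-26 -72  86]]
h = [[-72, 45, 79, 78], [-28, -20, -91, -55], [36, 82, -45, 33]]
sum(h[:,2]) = -57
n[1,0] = 89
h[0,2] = 79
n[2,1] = -6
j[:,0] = [24, -44, -55, -62, 58]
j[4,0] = 58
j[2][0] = -55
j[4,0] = 58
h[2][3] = 33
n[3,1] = -72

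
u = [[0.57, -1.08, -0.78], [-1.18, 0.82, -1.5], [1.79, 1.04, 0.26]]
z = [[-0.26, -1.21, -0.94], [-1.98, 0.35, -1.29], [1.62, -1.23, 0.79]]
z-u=[[-0.83,-0.13,-0.16],[-0.80,-0.47,0.21],[-0.17,-2.27,0.53]]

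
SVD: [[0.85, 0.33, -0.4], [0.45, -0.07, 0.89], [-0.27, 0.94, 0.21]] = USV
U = [[-0.38, 0.09, -0.92], [-0.53, 0.80, 0.30], [0.76, 0.6, -0.26]]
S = [1.0, 1.0, 0.99]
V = [[-0.77, 0.62, -0.16], [0.27, 0.54, 0.80], [-0.58, -0.57, 0.58]]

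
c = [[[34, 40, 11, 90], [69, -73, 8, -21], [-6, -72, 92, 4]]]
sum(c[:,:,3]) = 73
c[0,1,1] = -73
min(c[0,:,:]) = -73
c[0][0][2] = 11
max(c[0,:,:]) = 92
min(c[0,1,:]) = -73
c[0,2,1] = -72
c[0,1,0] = 69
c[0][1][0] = 69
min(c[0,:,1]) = -73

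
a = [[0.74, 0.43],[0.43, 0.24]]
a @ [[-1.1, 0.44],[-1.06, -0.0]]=[[-1.27, 0.33], [-0.73, 0.19]]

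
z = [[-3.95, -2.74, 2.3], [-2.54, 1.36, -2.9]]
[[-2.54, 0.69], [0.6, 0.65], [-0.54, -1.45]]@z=[[8.28, 7.9, -7.84], [-4.02, -0.76, -0.51], [5.82, -0.49, 2.96]]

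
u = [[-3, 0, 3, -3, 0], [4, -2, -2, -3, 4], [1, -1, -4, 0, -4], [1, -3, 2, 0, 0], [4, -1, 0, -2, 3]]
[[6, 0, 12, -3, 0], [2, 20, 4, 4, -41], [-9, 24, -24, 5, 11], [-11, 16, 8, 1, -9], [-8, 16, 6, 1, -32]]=u@[[-5, 4, -1, 0, -3], [0, -4, -1, -1, 2], [-3, 0, 3, -1, 0], [0, -4, 0, 0, 3], [4, -4, 3, 0, -4]]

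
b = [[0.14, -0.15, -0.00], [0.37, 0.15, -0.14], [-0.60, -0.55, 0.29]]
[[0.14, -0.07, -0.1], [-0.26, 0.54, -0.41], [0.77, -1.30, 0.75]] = b @ [[0.02,1.14,-1.01], [-0.94,1.52,-0.26], [0.9,0.76,-0.01]]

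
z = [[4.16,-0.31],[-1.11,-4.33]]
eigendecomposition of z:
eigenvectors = [[0.99, 0.04],[-0.13, 1.0]]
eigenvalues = [4.2, -4.37]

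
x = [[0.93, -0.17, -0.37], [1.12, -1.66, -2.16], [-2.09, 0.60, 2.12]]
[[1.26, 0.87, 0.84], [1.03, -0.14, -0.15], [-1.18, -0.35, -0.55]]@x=[[0.39, -1.15, -0.56], [1.11, -0.03, -0.40], [-0.34, 0.45, 0.03]]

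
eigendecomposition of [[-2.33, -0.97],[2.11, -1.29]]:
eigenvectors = [[(0.2-0.52j), 0.20+0.52j], [(-0.83+0j), (-0.83-0j)]]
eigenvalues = [(-1.81+1.33j), (-1.81-1.33j)]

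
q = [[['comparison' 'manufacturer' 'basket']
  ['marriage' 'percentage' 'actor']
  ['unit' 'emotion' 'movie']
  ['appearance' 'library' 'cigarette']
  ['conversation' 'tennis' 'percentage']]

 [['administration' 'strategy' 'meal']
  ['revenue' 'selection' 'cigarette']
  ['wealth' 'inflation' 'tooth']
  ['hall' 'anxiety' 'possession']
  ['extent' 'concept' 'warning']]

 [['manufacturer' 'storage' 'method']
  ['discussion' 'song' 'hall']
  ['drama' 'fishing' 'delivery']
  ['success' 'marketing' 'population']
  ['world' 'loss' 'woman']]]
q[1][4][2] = 'warning'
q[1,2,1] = 'inflation'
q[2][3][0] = 'success'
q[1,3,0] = 'hall'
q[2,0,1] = 'storage'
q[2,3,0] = 'success'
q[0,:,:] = [['comparison', 'manufacturer', 'basket'], ['marriage', 'percentage', 'actor'], ['unit', 'emotion', 'movie'], ['appearance', 'library', 'cigarette'], ['conversation', 'tennis', 'percentage']]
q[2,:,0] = ['manufacturer', 'discussion', 'drama', 'success', 'world']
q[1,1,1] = 'selection'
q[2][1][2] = 'hall'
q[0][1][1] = 'percentage'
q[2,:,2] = ['method', 'hall', 'delivery', 'population', 'woman']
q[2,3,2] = 'population'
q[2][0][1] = 'storage'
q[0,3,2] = 'cigarette'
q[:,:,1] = [['manufacturer', 'percentage', 'emotion', 'library', 'tennis'], ['strategy', 'selection', 'inflation', 'anxiety', 'concept'], ['storage', 'song', 'fishing', 'marketing', 'loss']]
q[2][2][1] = 'fishing'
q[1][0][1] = 'strategy'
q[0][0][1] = 'manufacturer'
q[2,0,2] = 'method'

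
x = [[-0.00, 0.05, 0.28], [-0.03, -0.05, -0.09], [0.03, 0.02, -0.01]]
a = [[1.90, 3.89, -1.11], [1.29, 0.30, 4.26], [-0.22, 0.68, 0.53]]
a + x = [[1.90, 3.94, -0.83],[1.26, 0.25, 4.17],[-0.19, 0.7, 0.52]]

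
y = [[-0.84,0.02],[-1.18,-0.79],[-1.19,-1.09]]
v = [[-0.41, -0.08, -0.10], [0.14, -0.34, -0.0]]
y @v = [[0.35, 0.06, 0.08], [0.37, 0.36, 0.12], [0.34, 0.47, 0.12]]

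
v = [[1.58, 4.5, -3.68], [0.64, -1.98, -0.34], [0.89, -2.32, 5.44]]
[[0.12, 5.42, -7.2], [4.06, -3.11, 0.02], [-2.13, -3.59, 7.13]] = v@ [[1.3, -0.51, -0.55], [-1.42, 1.40, -0.40], [-1.21, 0.02, 1.23]]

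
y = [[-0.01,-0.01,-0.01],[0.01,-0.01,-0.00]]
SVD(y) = [[-1.00, 0.0], [0.0, 1.0]] @ diag([0.017320508075688773, 0.01414213562373095]) @ [[0.58, 0.58, 0.58],[0.71, -0.71, 0.0]]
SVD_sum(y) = [[-0.01, -0.01, -0.01], [0.00, 0.0, 0.0]] + [[0.0, -0.00, 0.00], [0.01, -0.01, 0.0]]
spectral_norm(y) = 0.02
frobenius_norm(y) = 0.02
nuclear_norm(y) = 0.03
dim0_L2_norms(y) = [0.01, 0.01, 0.01]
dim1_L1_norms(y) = [0.03, 0.02]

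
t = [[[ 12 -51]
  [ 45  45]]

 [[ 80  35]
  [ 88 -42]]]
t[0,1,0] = 45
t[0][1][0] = 45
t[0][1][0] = 45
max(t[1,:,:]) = 88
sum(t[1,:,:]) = 161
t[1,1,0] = 88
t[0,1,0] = 45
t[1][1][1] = -42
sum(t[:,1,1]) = 3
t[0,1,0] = 45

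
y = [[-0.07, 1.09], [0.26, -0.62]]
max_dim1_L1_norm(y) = 1.16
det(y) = -0.24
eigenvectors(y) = [[0.96, -0.78], [0.29, 0.63]]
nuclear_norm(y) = 1.46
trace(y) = -0.69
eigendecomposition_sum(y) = [[0.19, 0.23],[0.06, 0.07]] + [[-0.26, 0.86], [0.20, -0.69]]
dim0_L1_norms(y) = [0.33, 1.71]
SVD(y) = [[0.86, -0.51], [-0.51, -0.86]] @ diag([1.2685448154787355, 0.18919315823258998]) @ [[-0.15,  0.99], [-0.99,  -0.15]]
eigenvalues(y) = [0.25, -0.94]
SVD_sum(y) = [[-0.17, 1.08], [0.10, -0.64]] + [[0.10, 0.01],[0.16, 0.02]]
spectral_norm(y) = 1.27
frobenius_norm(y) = 1.28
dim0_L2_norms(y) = [0.27, 1.25]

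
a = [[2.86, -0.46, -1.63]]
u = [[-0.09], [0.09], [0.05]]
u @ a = [[-0.26, 0.04, 0.15], [0.26, -0.04, -0.15], [0.14, -0.02, -0.08]]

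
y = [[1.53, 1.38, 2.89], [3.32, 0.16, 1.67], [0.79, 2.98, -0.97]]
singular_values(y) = [4.89, 3.16, 1.73]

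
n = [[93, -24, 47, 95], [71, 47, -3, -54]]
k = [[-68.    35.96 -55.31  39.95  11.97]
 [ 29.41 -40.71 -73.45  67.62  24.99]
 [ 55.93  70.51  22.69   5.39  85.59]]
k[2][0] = 55.93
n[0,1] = -24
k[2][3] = 5.39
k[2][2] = 22.69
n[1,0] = 71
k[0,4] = 11.97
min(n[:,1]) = -24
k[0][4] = 11.97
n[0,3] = 95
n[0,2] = 47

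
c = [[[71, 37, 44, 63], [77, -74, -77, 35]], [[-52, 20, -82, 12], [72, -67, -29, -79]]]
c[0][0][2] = 44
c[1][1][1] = -67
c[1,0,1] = 20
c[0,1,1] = -74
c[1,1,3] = -79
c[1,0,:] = [-52, 20, -82, 12]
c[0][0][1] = 37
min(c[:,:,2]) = -82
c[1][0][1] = 20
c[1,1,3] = -79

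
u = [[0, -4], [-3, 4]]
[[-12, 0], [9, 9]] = u @ [[1, -3], [3, 0]]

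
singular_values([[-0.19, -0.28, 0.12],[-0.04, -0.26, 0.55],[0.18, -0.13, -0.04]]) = [0.66, 0.25, 0.22]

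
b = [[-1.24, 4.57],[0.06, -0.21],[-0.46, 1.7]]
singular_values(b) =[5.06, 0.0]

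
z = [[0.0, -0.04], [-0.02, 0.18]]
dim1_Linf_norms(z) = [0.04, 0.18]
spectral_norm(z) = 0.19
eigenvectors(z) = [[-0.99, 0.21],[-0.11, -0.98]]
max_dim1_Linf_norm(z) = 0.18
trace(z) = 0.18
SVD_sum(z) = [[0.0, -0.04], [-0.02, 0.18]] + [[-0.0, -0.0], [-0.0, -0.00]]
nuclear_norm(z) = 0.19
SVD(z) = [[0.21, -0.98],[-0.98, -0.21]] @ diag([0.18542218118642556, 0.004314478423677214]) @ [[0.11, -0.99], [0.99, 0.11]]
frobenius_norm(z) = 0.19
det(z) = -0.00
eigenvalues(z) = [-0.0, 0.18]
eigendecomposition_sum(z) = [[-0.00, -0.00], [-0.00, -0.00]] + [[0.00,-0.04], [-0.02,0.18]]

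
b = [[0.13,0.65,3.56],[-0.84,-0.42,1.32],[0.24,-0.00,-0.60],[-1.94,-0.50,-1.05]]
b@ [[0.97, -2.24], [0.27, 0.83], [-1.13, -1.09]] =[[-3.72, -3.63], [-2.42, 0.09], [0.91, 0.12], [-0.83, 5.08]]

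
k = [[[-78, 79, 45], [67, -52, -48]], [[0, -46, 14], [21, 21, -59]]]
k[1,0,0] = 0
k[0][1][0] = 67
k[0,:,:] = [[-78, 79, 45], [67, -52, -48]]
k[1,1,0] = 21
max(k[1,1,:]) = 21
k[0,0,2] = 45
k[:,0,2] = [45, 14]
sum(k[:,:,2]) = -48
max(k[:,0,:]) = 79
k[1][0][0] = 0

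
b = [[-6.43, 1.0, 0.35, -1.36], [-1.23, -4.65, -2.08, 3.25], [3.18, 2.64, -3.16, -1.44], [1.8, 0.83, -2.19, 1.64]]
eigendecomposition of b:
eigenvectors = [[(-0.09+0j), 0.48+0.00j, (-0.02+0.18j), (-0.02-0.18j)], [(0.46+0j), 0.06+0.00j, (-0.18+0.34j), -0.18-0.34j], [-0.06+0.00j, (-0.8+0j), 0.84+0.00j, 0.84-0.00j], [0.88+0.00j, (-0.35+0j), 0.34-0.00j, 0.34+0.00j]]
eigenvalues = [(2.05+0j), (-5.89+0j), (-4.38+1.74j), (-4.38-1.74j)]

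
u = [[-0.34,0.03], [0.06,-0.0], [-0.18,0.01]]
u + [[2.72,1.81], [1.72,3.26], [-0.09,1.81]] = [[2.38, 1.84], [1.78, 3.26], [-0.27, 1.82]]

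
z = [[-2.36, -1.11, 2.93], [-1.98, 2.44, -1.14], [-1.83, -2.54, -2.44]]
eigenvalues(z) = [(-2.93+2.49j), (-2.93-2.49j), (3.5+0j)]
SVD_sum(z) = [[-0.11, 0.1, 2.97], [0.04, -0.03, -0.98], [0.09, -0.08, -2.45]] + [[-1.54, -1.81, 0.00], [0.37, 0.44, -0.0], [-2.02, -2.38, 0.0]] + [[-0.71,0.60,-0.05], [-2.39,2.03,-0.16], [0.10,-0.08,0.01]]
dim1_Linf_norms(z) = [2.93, 2.44, 2.54]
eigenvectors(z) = [[0.69+0.00j, 0.69-0.00j, 0.32+0.00j], [(0.14+0.21j), 0.14-0.21j, -0.90+0.00j], [(-0.08+0.67j), -0.08-0.67j, (0.29+0j)]]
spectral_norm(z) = 3.98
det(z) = 51.75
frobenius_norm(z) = 6.50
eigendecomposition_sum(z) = [[-1.30+1.22j, (-0.04+0.83j), (1.3+1.26j)], [(-0.63-0.14j), (-0.26+0.16j), (-0.11+0.65j)], [-1.03-1.40j, -0.80-0.13j, (-1.37+1.11j)]] + [[-1.30-1.22j, (-0.04-0.83j), (1.3-1.26j)], [(-0.63+0.14j), (-0.26-0.16j), (-0.11-0.65j)], [(-1.03+1.4j), -0.80+0.13j, -1.37-1.11j]] + [[(0.25+0j),-1.03+0.00j,(0.32-0j)], [(-0.71-0j),2.95-0.00j,(-0.92+0j)], [(0.23+0j),-0.95+0.00j,0.29-0.00j]]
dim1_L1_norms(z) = [6.4, 5.56, 6.81]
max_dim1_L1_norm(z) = 6.81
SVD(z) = [[-0.75, -0.6, -0.28], [0.25, 0.15, -0.96], [0.62, -0.79, 0.04]] @ diag([3.9812885217889797, 3.9632290654261424, 3.279703809985399]) @ [[0.04, -0.03, -1.0],  [0.65, 0.76, -0.0],  [0.76, -0.65, 0.05]]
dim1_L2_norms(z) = [3.92, 3.34, 3.97]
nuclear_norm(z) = 11.22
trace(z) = -2.36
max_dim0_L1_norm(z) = 6.51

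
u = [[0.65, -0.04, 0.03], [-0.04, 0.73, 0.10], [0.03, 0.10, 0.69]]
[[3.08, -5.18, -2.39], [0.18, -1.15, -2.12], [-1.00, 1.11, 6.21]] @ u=[[2.14, -4.14, -2.07], [0.10, -1.06, -1.57], [-0.51, 1.47, 4.37]]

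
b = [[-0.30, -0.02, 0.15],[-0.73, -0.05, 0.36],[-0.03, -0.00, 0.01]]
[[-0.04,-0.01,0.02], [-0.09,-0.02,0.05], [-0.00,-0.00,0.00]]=b @ [[0.15, 0.01, 0.05], [0.01, 0.26, -0.0], [0.05, -0.0, 0.24]]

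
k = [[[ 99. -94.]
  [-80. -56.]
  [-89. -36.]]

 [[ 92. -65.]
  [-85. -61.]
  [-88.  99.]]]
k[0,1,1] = -56.0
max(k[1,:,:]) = 99.0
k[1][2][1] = 99.0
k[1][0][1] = -65.0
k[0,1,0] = -80.0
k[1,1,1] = -61.0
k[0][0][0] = 99.0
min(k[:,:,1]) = -94.0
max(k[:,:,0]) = 99.0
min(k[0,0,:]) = -94.0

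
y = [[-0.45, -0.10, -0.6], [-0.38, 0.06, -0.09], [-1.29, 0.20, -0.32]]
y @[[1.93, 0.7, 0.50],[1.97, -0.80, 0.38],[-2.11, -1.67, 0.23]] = [[0.20, 0.77, -0.40], [-0.43, -0.16, -0.19], [-1.42, -0.53, -0.64]]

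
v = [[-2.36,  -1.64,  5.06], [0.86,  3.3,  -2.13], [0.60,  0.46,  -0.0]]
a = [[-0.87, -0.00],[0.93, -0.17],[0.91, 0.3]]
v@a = [[5.13, 1.80], [0.38, -1.20], [-0.09, -0.08]]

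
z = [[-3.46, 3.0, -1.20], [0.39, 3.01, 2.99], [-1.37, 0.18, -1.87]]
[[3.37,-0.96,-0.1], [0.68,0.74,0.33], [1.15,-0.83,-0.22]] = z@ [[-0.44, -0.08, -0.06], [0.52, -0.22, -0.04], [-0.24, 0.48, 0.16]]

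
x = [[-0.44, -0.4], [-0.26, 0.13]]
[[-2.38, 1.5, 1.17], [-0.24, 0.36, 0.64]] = x @ [[2.52, -2.11, -2.53],  [3.17, -1.42, -0.15]]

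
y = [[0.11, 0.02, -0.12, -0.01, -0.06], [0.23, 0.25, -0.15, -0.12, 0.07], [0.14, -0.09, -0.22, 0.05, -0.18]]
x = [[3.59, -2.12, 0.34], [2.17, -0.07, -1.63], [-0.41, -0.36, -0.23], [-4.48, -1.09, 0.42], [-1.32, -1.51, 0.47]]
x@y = [[-0.05, -0.49, -0.19, 0.24, -0.42], [-0.01, 0.17, 0.11, -0.09, 0.16], [-0.16, -0.08, 0.15, 0.04, 0.04], [-0.68, -0.4, 0.61, 0.2, 0.12], [-0.43, -0.45, 0.28, 0.22, -0.11]]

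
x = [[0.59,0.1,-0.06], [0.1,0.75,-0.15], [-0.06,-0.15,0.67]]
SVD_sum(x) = [[0.11, 0.23, -0.18], [0.23, 0.51, -0.38], [-0.18, -0.38, 0.29]] + [[0.18, 0.1, 0.24], [0.1, 0.06, 0.13], [0.24, 0.13, 0.33]] + [[0.30, -0.23, -0.13], [-0.23, 0.18, 0.10], [-0.13, 0.1, 0.05]]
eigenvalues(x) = [0.91, 0.54, 0.56]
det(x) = 0.28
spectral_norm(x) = 0.91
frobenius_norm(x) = 1.20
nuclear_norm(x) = 2.01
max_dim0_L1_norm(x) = 1.0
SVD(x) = [[-0.34, -0.56, 0.75], [-0.75, -0.31, -0.58], [0.56, -0.76, -0.32]] @ diag([0.9075730895654692, 0.5642238485909572, 0.538203061843574]) @ [[-0.34, -0.75, 0.56], [-0.56, -0.31, -0.76], [0.75, -0.58, -0.32]]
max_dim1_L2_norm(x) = 0.77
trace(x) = 2.01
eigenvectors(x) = [[-0.34, -0.75, 0.56], [-0.75, 0.58, 0.31], [0.56, 0.32, 0.76]]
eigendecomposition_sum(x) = [[0.11, 0.23, -0.18], [0.23, 0.51, -0.38], [-0.18, -0.38, 0.29]] + [[0.3, -0.23, -0.13], [-0.23, 0.18, 0.10], [-0.13, 0.1, 0.05]] + [[0.18, 0.10, 0.24],[0.10, 0.06, 0.13],[0.24, 0.13, 0.33]]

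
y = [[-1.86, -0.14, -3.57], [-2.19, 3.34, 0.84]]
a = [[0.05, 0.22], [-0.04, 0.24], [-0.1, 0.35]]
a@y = [[-0.57, 0.73, 0.01], [-0.45, 0.81, 0.34], [-0.58, 1.18, 0.65]]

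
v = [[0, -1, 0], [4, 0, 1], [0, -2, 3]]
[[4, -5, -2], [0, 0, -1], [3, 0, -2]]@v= [[-20, 0, -11], [0, 2, -3], [0, 1, -6]]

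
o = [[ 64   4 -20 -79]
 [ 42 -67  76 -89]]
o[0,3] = -79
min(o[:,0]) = 42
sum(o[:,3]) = -168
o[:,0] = [64, 42]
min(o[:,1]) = -67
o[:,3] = [-79, -89]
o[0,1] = 4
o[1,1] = -67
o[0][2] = -20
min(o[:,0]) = 42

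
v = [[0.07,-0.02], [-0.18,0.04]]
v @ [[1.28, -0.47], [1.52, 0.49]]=[[0.06, -0.04], [-0.17, 0.10]]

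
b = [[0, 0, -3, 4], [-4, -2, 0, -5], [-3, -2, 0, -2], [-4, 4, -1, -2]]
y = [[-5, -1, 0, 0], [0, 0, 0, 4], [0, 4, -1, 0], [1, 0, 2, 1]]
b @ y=[[4, -12, 11, 4], [15, 4, -10, -13], [13, 3, -4, -10], [18, 0, -3, 14]]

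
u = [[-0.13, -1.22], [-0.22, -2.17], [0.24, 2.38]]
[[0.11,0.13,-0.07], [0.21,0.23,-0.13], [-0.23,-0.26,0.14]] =u @ [[1.03,0.02,0.67], [-0.2,-0.11,-0.01]]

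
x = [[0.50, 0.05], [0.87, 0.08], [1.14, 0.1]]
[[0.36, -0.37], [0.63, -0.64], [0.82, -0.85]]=x@[[0.65, -0.8], [0.80, 0.66]]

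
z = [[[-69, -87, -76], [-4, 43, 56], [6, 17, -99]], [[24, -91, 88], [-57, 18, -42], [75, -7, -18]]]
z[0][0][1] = -87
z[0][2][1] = 17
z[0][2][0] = 6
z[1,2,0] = 75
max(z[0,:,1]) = 43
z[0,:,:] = [[-69, -87, -76], [-4, 43, 56], [6, 17, -99]]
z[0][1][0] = -4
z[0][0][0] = -69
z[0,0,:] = [-69, -87, -76]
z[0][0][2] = -76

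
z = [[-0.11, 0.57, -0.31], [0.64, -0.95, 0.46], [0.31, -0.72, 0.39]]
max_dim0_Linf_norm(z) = 0.95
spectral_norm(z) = 1.63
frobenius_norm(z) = 1.65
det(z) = -0.01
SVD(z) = [[-0.39,-0.75,0.53], [0.75,-0.59,-0.29], [0.53,0.29,0.80]] @ diag([1.6338914796591242, 0.2315511060354278, 0.013517321890370412]) @ [[0.42, -0.81, 0.41],  [-0.9, -0.31, 0.31],  [0.12, 0.50, 0.86]]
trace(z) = -0.67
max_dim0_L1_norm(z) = 2.24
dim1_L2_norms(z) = [0.66, 1.23, 0.88]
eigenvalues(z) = [-0.94, 0.25, 0.02]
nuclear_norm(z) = 1.88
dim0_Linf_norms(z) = [0.64, 0.95, 0.46]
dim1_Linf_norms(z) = [0.57, 0.95, 0.72]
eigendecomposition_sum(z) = [[-0.26, 0.44, -0.21], [0.58, -0.99, 0.48], [0.38, -0.64, 0.31]] + [[0.15, 0.13, -0.10], [0.05, 0.04, -0.03], [-0.08, -0.07, 0.06]] + [[0.0,  -0.00,  0.0], [0.01,  -0.00,  0.01], [0.02,  -0.01,  0.02]]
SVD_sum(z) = [[-0.27,  0.51,  -0.26], [0.52,  -0.99,  0.51], [0.37,  -0.7,  0.36]] + [[0.16, 0.05, -0.05], [0.12, 0.04, -0.04], [-0.06, -0.02, 0.02]] + [[0.00,0.00,0.01], [-0.00,-0.00,-0.0], [0.0,0.01,0.01]]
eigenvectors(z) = [[0.35, -0.84, 0.14],[-0.79, -0.27, 0.5],[-0.51, 0.47, 0.86]]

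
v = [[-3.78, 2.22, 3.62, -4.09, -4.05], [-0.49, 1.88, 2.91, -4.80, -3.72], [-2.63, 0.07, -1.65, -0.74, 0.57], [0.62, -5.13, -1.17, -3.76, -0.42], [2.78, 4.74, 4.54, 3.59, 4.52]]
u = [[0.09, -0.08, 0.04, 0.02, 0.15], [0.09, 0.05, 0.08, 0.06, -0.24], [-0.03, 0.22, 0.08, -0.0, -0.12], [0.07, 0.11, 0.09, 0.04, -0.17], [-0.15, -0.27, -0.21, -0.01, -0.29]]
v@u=[[0.07, 1.85, 0.8, -0.07, 0.34], [0.26, 1.25, 0.71, -0.05, 1.02], [-0.32, -0.38, -0.42, -0.08, -0.25], [-0.57, -0.86, -0.73, -0.44, 2.23], [0.11, 0.19, 0.23, 0.44, -3.19]]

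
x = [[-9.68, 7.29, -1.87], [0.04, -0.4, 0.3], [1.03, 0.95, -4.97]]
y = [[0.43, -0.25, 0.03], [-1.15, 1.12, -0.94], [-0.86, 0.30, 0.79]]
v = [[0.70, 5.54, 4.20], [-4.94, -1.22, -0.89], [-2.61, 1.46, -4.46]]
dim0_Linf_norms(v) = [4.94, 5.54, 4.46]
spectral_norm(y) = 1.96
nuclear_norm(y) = 3.15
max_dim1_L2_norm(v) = 6.99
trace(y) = 2.34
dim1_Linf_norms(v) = [5.54, 4.94, 4.46]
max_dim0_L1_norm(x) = 10.75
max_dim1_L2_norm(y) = 1.86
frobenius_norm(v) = 10.21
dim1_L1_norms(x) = [18.84, 0.74, 6.95]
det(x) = -13.62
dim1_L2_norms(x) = [12.26, 0.5, 5.16]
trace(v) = -4.98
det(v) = -148.14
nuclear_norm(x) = 17.64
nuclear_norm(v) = 16.79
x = v @ y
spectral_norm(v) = 8.05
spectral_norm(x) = 12.28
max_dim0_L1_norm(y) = 2.44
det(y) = 0.09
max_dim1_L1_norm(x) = 18.84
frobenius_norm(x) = 13.31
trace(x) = -15.05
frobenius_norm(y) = 2.27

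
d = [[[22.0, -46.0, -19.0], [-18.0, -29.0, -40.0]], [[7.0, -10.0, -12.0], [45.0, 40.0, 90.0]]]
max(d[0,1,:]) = -18.0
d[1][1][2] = 90.0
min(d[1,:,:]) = -12.0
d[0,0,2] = -19.0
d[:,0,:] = [[22.0, -46.0, -19.0], [7.0, -10.0, -12.0]]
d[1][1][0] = 45.0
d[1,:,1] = [-10.0, 40.0]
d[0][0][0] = 22.0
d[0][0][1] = -46.0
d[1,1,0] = 45.0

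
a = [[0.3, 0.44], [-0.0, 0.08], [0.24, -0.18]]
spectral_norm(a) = 0.54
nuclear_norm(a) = 0.84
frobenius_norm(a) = 0.62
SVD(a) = [[-0.99, 0.06], [-0.13, -0.14], [0.05, 0.99]] @ diag([0.5370318910258344, 0.302649546540576]) @ [[-0.53, -0.85], [0.85, -0.53]]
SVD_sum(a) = [[0.28,0.45], [0.04,0.06], [-0.01,-0.02]] + [[0.02, -0.01], [-0.04, 0.02], [0.25, -0.16]]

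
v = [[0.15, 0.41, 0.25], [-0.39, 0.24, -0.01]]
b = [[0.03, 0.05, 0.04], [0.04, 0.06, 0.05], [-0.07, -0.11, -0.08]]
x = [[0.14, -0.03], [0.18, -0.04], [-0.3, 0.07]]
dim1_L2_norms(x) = [0.14, 0.18, 0.31]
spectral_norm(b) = 0.19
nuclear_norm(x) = 0.39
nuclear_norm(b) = 0.20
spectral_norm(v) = 0.52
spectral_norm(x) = 0.39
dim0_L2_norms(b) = [0.09, 0.13, 0.1]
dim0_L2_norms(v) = [0.42, 0.48, 0.25]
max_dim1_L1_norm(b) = 0.26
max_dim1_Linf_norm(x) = 0.3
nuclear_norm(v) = 0.96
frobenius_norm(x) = 0.39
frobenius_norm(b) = 0.19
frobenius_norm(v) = 0.68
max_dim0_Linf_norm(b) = 0.11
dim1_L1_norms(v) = [0.81, 0.64]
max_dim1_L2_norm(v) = 0.5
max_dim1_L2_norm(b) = 0.15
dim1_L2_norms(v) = [0.5, 0.46]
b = x @ v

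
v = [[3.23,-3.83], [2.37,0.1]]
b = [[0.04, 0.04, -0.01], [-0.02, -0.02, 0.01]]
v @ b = [[0.21, 0.21, -0.07], [0.09, 0.09, -0.02]]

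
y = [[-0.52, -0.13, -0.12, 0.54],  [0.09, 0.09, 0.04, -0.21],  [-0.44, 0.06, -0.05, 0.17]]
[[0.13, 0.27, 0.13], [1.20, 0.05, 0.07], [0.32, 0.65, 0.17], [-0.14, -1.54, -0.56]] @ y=[[-0.10, 0.02, -0.01, 0.04],[-0.65, -0.15, -0.15, 0.65],[-0.18, 0.03, -0.02, 0.07],[0.18, -0.15, -0.02, 0.15]]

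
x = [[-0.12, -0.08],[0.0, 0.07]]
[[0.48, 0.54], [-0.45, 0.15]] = x @ [[0.31,  -5.93], [-6.41,  2.13]]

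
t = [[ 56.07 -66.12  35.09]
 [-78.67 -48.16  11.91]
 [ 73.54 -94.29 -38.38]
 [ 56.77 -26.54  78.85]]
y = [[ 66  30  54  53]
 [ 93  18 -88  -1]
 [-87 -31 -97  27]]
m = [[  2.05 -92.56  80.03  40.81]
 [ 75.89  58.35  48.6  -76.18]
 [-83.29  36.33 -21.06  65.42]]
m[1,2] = 48.6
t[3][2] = 78.85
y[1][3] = -1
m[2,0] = -83.29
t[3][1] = -26.54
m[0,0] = 2.05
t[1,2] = 11.91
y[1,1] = 18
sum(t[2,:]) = -59.13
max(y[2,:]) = 27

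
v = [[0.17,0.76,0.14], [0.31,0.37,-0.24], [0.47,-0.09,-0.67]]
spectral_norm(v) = 0.93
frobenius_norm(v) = 1.26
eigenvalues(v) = [-0.86, 0.72, 0.0]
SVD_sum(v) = [[0.29, 0.29, -0.25], [0.33, 0.32, -0.28], [0.36, 0.35, -0.31]] + [[-0.12,  0.47,  0.39], [-0.01,  0.05,  0.04], [0.11,  -0.44,  -0.36]] + [[0.0, -0.0, 0.0],[-0.0, 0.00, -0.0],[0.0, -0.0, 0.0]]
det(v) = -0.00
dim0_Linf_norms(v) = [0.47, 0.76, 0.67]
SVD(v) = [[-0.52, 0.73, 0.44], [-0.58, 0.08, -0.81], [-0.63, -0.68, 0.38]] @ diag([0.9272603114523059, 0.8571944582050444, 0.0024445097534932857]) @ [[-0.61, -0.59, 0.53], [-0.2, 0.76, 0.63], [0.77, -0.28, 0.58]]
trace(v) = -0.13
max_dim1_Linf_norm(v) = 0.76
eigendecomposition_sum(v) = [[-0.13, 0.10, 0.22], [0.11, -0.08, -0.18], [0.38, -0.28, -0.65]] + [[0.3, 0.66, -0.08],  [0.2, 0.45, -0.06],  [0.09, 0.2, -0.02]] + [[0.0, -0.00, 0.00], [-0.0, 0.00, -0.0], [0.00, -0.00, 0.0]]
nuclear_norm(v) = 1.79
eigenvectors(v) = [[-0.32, 0.81, 0.77],[0.26, 0.54, -0.28],[0.91, 0.24, 0.57]]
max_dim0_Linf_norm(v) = 0.76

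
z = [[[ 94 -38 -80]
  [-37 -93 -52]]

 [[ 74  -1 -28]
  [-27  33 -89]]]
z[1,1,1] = 33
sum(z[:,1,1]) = -60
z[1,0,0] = 74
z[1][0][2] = -28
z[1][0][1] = -1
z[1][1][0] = -27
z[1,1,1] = 33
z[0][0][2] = -80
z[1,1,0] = -27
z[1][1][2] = -89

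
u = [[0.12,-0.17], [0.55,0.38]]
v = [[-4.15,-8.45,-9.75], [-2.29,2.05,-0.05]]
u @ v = [[-0.11,-1.36,-1.16], [-3.15,-3.87,-5.38]]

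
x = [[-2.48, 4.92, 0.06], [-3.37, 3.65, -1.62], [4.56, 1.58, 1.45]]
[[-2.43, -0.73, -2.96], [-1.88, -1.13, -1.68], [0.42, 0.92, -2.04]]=x @ [[0.28, 0.16, -0.16], [-0.35, -0.07, -0.68], [-0.21, 0.21, -0.16]]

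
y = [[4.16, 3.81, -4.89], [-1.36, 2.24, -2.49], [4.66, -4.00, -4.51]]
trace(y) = 1.89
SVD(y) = [[-0.71,-0.58,-0.4], [-0.11,-0.46,0.88], [-0.70,0.67,0.26]] @ diag([9.162288861188465, 6.153680631651878, 2.245323475086443]) @ [[-0.66, -0.02, 0.75],[0.21, -0.96, 0.16],[-0.72, -0.27, -0.64]]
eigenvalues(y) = [(-4.55+0j), (3.22+4.17j), (3.22-4.17j)]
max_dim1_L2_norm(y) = 7.62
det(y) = -126.60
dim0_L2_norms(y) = [6.39, 5.96, 7.1]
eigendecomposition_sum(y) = [[0.57-0.00j, -1.13+0.00j, -1.39-0.00j], [(0.68-0j), (-1.35+0j), (-1.66-0j)], [1.53-0.00j, (-3.08+0j), -3.76-0.00j]] + [[(1.8+2.36j), 2.47-2.74j, (-1.75+0.34j)], [(-1.02+1.28j), (1.8+0.95j), (-0.42-0.89j)], [(1.56-0.09j), (-0.46-1.89j), (-0.37+0.87j)]] + [[1.80-2.36j, 2.47+2.74j, (-1.75-0.34j)], [(-1.02-1.28j), 1.80-0.95j, (-0.42+0.89j)], [(1.56+0.09j), (-0.46+1.89j), (-0.37-0.87j)]]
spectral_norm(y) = 9.16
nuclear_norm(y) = 17.56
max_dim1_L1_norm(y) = 13.17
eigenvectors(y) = [[0.32+0.00j, (-0.79+0j), (-0.79-0j)], [0.38+0.00j, (-0.11-0.42j), -0.11+0.42j], [(0.87+0j), (-0.24+0.35j), -0.24-0.35j]]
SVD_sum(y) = [[4.28,0.10,-4.87], [0.67,0.02,-0.76], [4.22,0.10,-4.81]] + [[-0.76,3.47,-0.59], [-0.60,2.75,-0.47], [0.86,-3.94,0.67]] + [[0.64, 0.24, 0.57], [-1.42, -0.53, -1.26], [-0.43, -0.16, -0.38]]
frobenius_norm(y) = 11.26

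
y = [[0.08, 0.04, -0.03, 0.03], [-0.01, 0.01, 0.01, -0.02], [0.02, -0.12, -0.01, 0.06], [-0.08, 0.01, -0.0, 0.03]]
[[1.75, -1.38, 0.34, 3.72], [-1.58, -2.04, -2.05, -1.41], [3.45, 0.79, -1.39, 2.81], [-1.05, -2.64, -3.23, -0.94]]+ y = [[1.83, -1.34, 0.31, 3.75], [-1.59, -2.03, -2.04, -1.43], [3.47, 0.67, -1.4, 2.87], [-1.13, -2.63, -3.23, -0.91]]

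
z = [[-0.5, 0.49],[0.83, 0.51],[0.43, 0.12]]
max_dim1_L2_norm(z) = 0.97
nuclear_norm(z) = 1.76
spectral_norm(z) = 1.10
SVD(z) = [[-0.29,-0.94], [0.87,-0.33], [0.41,0.03]] @ diag([1.0958201325976138, 0.6614969667305725]) @ [[0.95, 0.32], [0.32, -0.95]]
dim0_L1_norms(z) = [1.76, 1.12]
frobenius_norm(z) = 1.28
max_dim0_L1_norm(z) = 1.76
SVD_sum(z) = [[-0.30, -0.10], [0.90, 0.30], [0.42, 0.14]] + [[-0.2, 0.59],[-0.07, 0.21],[0.01, -0.02]]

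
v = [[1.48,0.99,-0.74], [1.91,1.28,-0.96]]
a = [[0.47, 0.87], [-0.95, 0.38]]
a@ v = [[2.36, 1.58, -1.18], [-0.68, -0.45, 0.34]]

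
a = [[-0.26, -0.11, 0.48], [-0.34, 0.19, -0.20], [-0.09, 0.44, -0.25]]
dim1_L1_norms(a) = [0.85, 0.73, 0.78]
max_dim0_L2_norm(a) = 0.58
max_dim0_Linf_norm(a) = 0.48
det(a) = -0.07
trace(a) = -0.32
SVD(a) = [[-0.60, 0.75, -0.29],[0.42, 0.60, 0.67],[0.68, 0.28, -0.68]] @ diag([0.703344904901049, 0.4822519991020228, 0.1968221382666004]) @ [[-0.07, 0.63, -0.77], [-0.88, 0.32, 0.35], [-0.47, -0.7, -0.53]]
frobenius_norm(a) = 0.88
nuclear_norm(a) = 1.38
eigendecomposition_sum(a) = [[-0.26+0.00j, (-0.25-0j), 0.32-0.00j], [-0.10+0.00j, (-0.1-0j), (0.13-0j)], [(0.1-0j), (0.09+0j), -0.12+0.00j]] + [[0.09j, 0.07-0.12j, 0.08+0.11j],[(-0.12-0.02j), (0.15+0.12j), -0.16+0.09j],[-0.09+0.06j, (0.17-0j), -0.07+0.16j]] + [[0.00-0.09j, (0.07+0.12j), 0.08-0.11j], [(-0.12+0.02j), (0.15-0.12j), (-0.16-0.09j)], [-0.09-0.06j, 0.17+0.00j, (-0.07-0.16j)]]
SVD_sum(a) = [[0.03, -0.27, 0.32], [-0.02, 0.19, -0.23], [-0.03, 0.3, -0.37]] + [[-0.32, 0.12, 0.12], [-0.26, 0.09, 0.10], [-0.12, 0.04, 0.05]] + [[0.03, 0.04, 0.03], [-0.06, -0.09, -0.07], [0.06, 0.09, 0.07]]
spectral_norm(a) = 0.70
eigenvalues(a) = [(-0.48+0j), (0.08+0.36j), (0.08-0.36j)]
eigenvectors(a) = [[(0.88+0j), (0.06+0.47j), (0.06-0.47j)], [0.35+0.00j, -0.65+0.00j, -0.65-0.00j], [(-0.32+0j), (-0.46+0.38j), (-0.46-0.38j)]]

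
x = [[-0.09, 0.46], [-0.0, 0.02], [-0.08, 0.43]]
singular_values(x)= [0.64, 0.0]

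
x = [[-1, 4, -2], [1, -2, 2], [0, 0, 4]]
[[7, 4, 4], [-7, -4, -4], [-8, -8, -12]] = x@[[-3, 0, 2], [0, 0, 0], [-2, -2, -3]]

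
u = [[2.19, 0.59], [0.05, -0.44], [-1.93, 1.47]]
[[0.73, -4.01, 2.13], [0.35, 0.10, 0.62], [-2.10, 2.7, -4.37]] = u@[[0.53, -1.72, 1.31], [-0.73, -0.42, -1.25]]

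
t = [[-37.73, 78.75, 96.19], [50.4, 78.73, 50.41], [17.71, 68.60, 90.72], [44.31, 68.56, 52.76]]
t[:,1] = [78.75, 78.73, 68.6, 68.56]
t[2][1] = 68.6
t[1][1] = 78.73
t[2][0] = 17.71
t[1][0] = 50.4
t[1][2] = 50.41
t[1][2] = 50.41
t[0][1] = 78.75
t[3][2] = 52.76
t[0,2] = 96.19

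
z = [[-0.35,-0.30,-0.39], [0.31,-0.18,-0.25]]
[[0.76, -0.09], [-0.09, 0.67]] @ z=[[-0.29, -0.21, -0.27], [0.24, -0.09, -0.13]]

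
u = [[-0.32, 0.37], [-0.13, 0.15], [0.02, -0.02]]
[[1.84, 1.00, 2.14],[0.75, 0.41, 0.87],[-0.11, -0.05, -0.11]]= u @ [[-3.6, -0.13, 0.27], [1.86, 2.6, 6.01]]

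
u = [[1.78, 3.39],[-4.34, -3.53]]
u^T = [[1.78, -4.34],[3.39, -3.53]]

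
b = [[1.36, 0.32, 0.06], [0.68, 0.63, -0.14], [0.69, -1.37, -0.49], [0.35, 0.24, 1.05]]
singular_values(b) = [1.71, 1.7, 0.94]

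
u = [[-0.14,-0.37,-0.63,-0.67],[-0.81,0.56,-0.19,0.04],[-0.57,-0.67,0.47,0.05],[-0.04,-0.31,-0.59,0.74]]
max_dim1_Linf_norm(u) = 0.81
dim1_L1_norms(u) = [1.81, 1.6, 1.76, 1.68]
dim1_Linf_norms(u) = [0.67, 0.81, 0.67, 0.74]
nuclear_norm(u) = 4.00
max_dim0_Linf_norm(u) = 0.81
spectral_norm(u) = 1.00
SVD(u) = [[-0.23, -0.23, -0.92, -0.23],[0.89, -0.44, -0.11, -0.01],[-0.27, -0.64, 0.38, -0.61],[0.27, 0.59, -0.03, -0.76]] @ diag([1.0040069282014865, 1.0025315158754928, 1.001421645080605, 0.992146832159362]) @ [[-0.54, 0.68, -0.31, 0.38], [0.72, 0.09, -0.42, 0.54], [0.0, 0.03, 0.80, 0.60], [0.43, 0.73, 0.31, -0.44]]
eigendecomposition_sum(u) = [[(-0.53+0j), -0.31+0.00j, (-0.34+0j), (-0.19-0j)], [(-0.31+0j), (-0.18+0j), -0.20+0.00j, -0.11-0.00j], [-0.34+0.00j, (-0.2+0j), (-0.22+0j), (-0.12-0j)], [-0.18+0.00j, (-0.11+0j), (-0.12+0j), (-0.06-0j)]] + [[(0.17+0.13j), 0.03-0.20j, -0.20-0.11j, (-0.19+0.19j)], [-0.18+0.10j, 0.16+0.12j, (0.18-0.13j), (-0.09-0.25j)], [(-0.17-0.15j), (-0.06+0.21j), (0.2+0.14j), (0.22-0.18j)], [(0.12-0.24j), (-0.26-0j), (-0.1+0.27j), 0.28+0.20j]] + [[(0.17-0.13j), 0.03+0.20j, (-0.2+0.11j), -0.19-0.19j], [(-0.18-0.1j), (0.16-0.12j), (0.18+0.13j), (-0.09+0.25j)], [-0.17+0.15j, -0.06-0.21j, 0.20-0.14j, 0.22+0.18j], [(0.12+0.24j), (-0.26+0j), (-0.1-0.27j), (0.28-0.2j)]] + [[0.04+0.00j, -0.13-0.00j, (0.11+0j), -0.10+0.00j],[(-0.13-0j), (0.41+0j), (-0.35-0j), (0.32-0j)],[0.11+0.00j, -0.35-0.00j, 0.30+0.00j, -0.27+0.00j],[-0.10-0.00j, 0.32+0.00j, (-0.27-0j), 0.25-0.00j]]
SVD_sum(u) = [[0.13,-0.16,0.07,-0.09], [-0.49,0.61,-0.28,0.34], [0.15,-0.19,0.09,-0.1], [-0.15,0.19,-0.09,0.1]] + [[-0.17, -0.02, 0.10, -0.13], [-0.32, -0.04, 0.18, -0.24], [-0.46, -0.05, 0.27, -0.35], [0.43, 0.05, -0.25, 0.32]] + [[-0.00, -0.03, -0.73, -0.55], [-0.00, -0.00, -0.09, -0.07], [0.0, 0.01, 0.3, 0.23], [-0.0, -0.0, -0.03, -0.02]] + [[-0.1, -0.16, -0.07, 0.10], [-0.01, -0.01, -0.00, 0.01], [-0.26, -0.44, -0.19, 0.27], [-0.32, -0.55, -0.23, 0.33]]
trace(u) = 1.63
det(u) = -1.00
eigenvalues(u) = [(-1+0j), (0.81+0.58j), (0.81-0.58j), (1+0j)]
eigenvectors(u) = [[(-0.73+0j),(-0.07+0.46j),-0.07-0.46j,(-0.2+0j)], [(-0.43+0j),(-0.37-0.26j),-0.37+0.26j,0.64+0.00j], [(-0.47+0j),(0.13-0.47j),(0.13+0.47j),-0.55+0.00j], [-0.25+0.00j,0.58+0.00j,0.58-0.00j,0.50+0.00j]]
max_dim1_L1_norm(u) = 1.81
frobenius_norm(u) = 2.00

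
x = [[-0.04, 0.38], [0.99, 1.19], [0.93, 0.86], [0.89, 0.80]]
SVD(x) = [[0.11, -0.87], [0.66, -0.29], [0.54, 0.26], [0.51, 0.29]] @ diag([2.3384486446310064, 0.33235212715342993]) @ [[0.69,0.73], [0.73,-0.69]]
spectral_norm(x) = 2.34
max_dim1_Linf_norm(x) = 1.19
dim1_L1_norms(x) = [0.42, 2.18, 1.79, 1.69]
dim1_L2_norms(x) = [0.38, 1.55, 1.27, 1.2]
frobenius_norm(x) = 2.36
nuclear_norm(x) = 2.67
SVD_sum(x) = [[0.17, 0.18], [1.06, 1.12], [0.87, 0.92], [0.82, 0.87]] + [[-0.21, 0.2], [-0.07, 0.07], [0.06, -0.06], [0.07, -0.07]]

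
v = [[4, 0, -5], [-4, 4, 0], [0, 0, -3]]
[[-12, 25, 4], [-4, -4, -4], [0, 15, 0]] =v@[[-3, 0, 1], [-4, -1, 0], [0, -5, 0]]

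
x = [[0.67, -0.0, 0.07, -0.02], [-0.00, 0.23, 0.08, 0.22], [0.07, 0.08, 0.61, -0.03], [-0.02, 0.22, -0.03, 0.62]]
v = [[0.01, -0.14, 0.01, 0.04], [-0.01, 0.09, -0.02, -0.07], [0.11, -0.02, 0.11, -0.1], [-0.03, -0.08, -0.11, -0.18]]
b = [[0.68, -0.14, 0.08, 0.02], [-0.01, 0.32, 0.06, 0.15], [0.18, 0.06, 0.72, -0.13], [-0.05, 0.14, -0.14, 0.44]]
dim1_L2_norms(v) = [0.15, 0.12, 0.19, 0.23]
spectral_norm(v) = 0.23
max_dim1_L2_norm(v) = 0.23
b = x + v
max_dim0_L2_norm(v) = 0.22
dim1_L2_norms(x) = [0.67, 0.33, 0.62, 0.66]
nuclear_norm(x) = 2.13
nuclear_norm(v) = 0.60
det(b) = 0.05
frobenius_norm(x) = 1.17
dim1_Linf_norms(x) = [0.67, 0.23, 0.61, 0.62]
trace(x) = 2.13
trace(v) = 0.03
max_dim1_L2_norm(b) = 0.76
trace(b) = 2.16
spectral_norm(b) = 0.87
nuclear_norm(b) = 2.17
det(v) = 0.00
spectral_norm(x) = 0.73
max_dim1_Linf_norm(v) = 0.18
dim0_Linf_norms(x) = [0.67, 0.23, 0.61, 0.62]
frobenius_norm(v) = 0.35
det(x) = 0.03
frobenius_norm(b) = 1.19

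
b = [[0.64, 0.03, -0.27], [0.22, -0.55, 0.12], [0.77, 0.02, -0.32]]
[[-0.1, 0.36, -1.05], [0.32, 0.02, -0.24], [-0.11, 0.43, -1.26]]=b@ [[0.03, 0.61, -1.18], [-0.48, 0.24, 0.21], [0.38, 0.13, 1.12]]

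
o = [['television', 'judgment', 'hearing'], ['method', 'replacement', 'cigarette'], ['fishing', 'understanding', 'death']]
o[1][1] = 'replacement'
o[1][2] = 'cigarette'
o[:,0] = ['television', 'method', 'fishing']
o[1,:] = ['method', 'replacement', 'cigarette']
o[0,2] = 'hearing'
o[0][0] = 'television'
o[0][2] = 'hearing'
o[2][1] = 'understanding'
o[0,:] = ['television', 'judgment', 'hearing']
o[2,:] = ['fishing', 'understanding', 'death']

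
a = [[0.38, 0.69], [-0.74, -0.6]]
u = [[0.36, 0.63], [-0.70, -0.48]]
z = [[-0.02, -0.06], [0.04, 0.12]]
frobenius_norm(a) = 1.24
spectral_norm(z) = 0.14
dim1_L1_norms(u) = [0.99, 1.18]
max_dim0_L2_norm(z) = 0.13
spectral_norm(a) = 1.21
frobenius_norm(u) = 1.12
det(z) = 0.00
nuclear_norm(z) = 0.14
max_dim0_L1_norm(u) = 1.11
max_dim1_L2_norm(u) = 0.85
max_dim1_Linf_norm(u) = 0.7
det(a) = 0.28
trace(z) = 0.10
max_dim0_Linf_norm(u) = 0.7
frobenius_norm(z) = 0.14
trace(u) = -0.12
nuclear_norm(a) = 1.45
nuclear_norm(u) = 1.34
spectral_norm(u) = 1.09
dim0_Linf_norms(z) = [0.04, 0.12]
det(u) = 0.27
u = a + z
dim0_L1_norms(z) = [0.06, 0.18]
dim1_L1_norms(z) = [0.08, 0.16]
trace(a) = -0.22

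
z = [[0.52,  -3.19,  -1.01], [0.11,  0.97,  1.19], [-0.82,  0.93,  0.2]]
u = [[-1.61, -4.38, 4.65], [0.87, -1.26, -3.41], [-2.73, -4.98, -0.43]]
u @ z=[[-5.13,5.21,-2.66], [3.11,-7.17,-3.06], [-1.61,3.48,-3.25]]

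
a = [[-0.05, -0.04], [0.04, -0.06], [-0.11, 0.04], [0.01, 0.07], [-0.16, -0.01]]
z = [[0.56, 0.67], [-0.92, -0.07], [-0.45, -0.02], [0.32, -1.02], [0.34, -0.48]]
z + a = [[0.51, 0.63],[-0.88, -0.13],[-0.56, 0.02],[0.33, -0.95],[0.18, -0.49]]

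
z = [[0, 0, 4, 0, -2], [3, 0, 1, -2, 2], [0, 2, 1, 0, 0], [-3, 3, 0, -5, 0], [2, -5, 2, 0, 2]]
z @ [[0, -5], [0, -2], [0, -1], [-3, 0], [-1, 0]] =[[2, -4], [4, -16], [0, -5], [15, 9], [-2, -2]]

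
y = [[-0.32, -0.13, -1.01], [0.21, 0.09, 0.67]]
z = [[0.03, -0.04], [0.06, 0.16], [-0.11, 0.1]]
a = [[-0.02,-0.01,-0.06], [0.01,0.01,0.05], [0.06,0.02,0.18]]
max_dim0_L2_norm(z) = 0.19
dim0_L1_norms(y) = [0.53, 0.22, 1.68]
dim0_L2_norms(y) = [0.38, 0.16, 1.21]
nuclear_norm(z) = 0.32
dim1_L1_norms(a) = [0.09, 0.07, 0.26]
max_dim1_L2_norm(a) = 0.19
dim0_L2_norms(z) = [0.13, 0.19]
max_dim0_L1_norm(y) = 1.68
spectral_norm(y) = 1.28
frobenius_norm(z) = 0.23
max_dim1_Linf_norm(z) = 0.16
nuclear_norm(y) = 1.28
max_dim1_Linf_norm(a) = 0.18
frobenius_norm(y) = 1.28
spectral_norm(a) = 0.21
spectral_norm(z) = 0.19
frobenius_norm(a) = 0.21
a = z @ y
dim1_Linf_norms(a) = [0.06, 0.05, 0.18]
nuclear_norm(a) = 0.22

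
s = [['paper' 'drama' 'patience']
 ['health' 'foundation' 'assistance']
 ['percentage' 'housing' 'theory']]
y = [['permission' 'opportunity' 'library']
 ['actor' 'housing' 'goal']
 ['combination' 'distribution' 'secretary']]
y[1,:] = ['actor', 'housing', 'goal']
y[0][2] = 'library'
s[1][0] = 'health'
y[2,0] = 'combination'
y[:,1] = ['opportunity', 'housing', 'distribution']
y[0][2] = 'library'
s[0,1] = 'drama'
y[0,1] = 'opportunity'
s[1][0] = 'health'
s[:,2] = ['patience', 'assistance', 'theory']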